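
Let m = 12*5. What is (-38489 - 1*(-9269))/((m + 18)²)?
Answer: -2435/507 ≈ -4.8028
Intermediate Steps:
m = 60
(-38489 - 1*(-9269))/((m + 18)²) = (-38489 - 1*(-9269))/((60 + 18)²) = (-38489 + 9269)/(78²) = -29220/6084 = -29220*1/6084 = -2435/507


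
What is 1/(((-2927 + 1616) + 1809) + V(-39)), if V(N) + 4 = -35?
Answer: 1/459 ≈ 0.0021787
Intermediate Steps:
V(N) = -39 (V(N) = -4 - 35 = -39)
1/(((-2927 + 1616) + 1809) + V(-39)) = 1/(((-2927 + 1616) + 1809) - 39) = 1/((-1311 + 1809) - 39) = 1/(498 - 39) = 1/459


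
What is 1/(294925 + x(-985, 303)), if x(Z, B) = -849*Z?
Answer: 1/1131190 ≈ 8.8403e-7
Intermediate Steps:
1/(294925 + x(-985, 303)) = 1/(294925 - 849*(-985)) = 1/(294925 + 836265) = 1/1131190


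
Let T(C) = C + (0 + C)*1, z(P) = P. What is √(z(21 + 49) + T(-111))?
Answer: 2*I*√38 ≈ 12.329*I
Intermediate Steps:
T(C) = 2*C (T(C) = C + C*1 = C + C = 2*C)
√(z(21 + 49) + T(-111)) = √((21 + 49) + 2*(-111)) = √(70 - 222) = √(-152) = 2*I*√38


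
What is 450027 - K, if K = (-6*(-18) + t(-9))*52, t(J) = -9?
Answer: 444879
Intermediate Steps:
K = 5148 (K = (-6*(-18) - 9)*52 = (108 - 9)*52 = 99*52 = 5148)
450027 - K = 450027 - 1*5148 = 450027 - 5148 = 444879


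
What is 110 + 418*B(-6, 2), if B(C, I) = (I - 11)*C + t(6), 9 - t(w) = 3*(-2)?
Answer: 28952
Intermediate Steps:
t(w) = 15 (t(w) = 9 - 3*(-2) = 9 - 1*(-6) = 9 + 6 = 15)
B(C, I) = 15 + C*(-11 + I) (B(C, I) = (I - 11)*C + 15 = (-11 + I)*C + 15 = C*(-11 + I) + 15 = 15 + C*(-11 + I))
110 + 418*B(-6, 2) = 110 + 418*(15 - 11*(-6) - 6*2) = 110 + 418*(15 + 66 - 12) = 110 + 418*69 = 110 + 28842 = 28952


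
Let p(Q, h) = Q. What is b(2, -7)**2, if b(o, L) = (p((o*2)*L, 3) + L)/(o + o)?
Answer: 1225/16 ≈ 76.563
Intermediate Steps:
b(o, L) = (L + 2*L*o)/(2*o) (b(o, L) = ((o*2)*L + L)/(o + o) = ((2*o)*L + L)/((2*o)) = (2*L*o + L)*(1/(2*o)) = (L + 2*L*o)*(1/(2*o)) = (L + 2*L*o)/(2*o))
b(2, -7)**2 = (-7 + (1/2)*(-7)/2)**2 = (-7 + (1/2)*(-7)*(1/2))**2 = (-7 - 7/4)**2 = (-35/4)**2 = 1225/16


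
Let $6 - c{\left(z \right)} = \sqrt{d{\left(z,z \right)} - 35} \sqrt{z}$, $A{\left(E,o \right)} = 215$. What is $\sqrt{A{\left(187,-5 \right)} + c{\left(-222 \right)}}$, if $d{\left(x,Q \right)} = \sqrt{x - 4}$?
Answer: $\sqrt{221 - i \sqrt{222} \sqrt{-35 + i \sqrt{226}}} \approx 17.645 - 0.52496 i$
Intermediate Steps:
$d{\left(x,Q \right)} = \sqrt{-4 + x}$
$c{\left(z \right)} = 6 - \sqrt{z} \sqrt{-35 + \sqrt{-4 + z}}$ ($c{\left(z \right)} = 6 - \sqrt{\sqrt{-4 + z} - 35} \sqrt{z} = 6 - \sqrt{-35 + \sqrt{-4 + z}} \sqrt{z} = 6 - \sqrt{z} \sqrt{-35 + \sqrt{-4 + z}}$)
$\sqrt{A{\left(187,-5 \right)} + c{\left(-222 \right)}} = \sqrt{215 + \left(6 - \sqrt{-222} \sqrt{-35 + \sqrt{-4 - 222}}\right)} = \sqrt{215 + \left(6 - i \sqrt{222} \sqrt{-35 + \sqrt{-226}}\right)} = \sqrt{215 + \left(6 - i \sqrt{222} \sqrt{-35 + i \sqrt{226}}\right)} = \sqrt{221 - i \sqrt{222} \sqrt{-35 + i \sqrt{226}}}$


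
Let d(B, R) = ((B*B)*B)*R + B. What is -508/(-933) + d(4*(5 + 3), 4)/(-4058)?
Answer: -60129284/1893057 ≈ -31.763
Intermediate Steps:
d(B, R) = B + R*B³ (d(B, R) = (B²*B)*R + B = B³*R + B = R*B³ + B = B + R*B³)
-508/(-933) + d(4*(5 + 3), 4)/(-4058) = -508/(-933) + (4*(5 + 3) + 4*(4*(5 + 3))³)/(-4058) = -508*(-1/933) + (4*8 + 4*(4*8)³)*(-1/4058) = 508/933 + (32 + 4*32³)*(-1/4058) = 508/933 + (32 + 4*32768)*(-1/4058) = 508/933 + (32 + 131072)*(-1/4058) = 508/933 + 131104*(-1/4058) = 508/933 - 65552/2029 = -60129284/1893057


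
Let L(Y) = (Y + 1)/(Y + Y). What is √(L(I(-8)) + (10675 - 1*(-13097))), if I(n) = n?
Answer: √380359/4 ≈ 154.18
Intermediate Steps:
L(Y) = (1 + Y)/(2*Y) (L(Y) = (1 + Y)/((2*Y)) = (1 + Y)*(1/(2*Y)) = (1 + Y)/(2*Y))
√(L(I(-8)) + (10675 - 1*(-13097))) = √((½)*(1 - 8)/(-8) + (10675 - 1*(-13097))) = √((½)*(-⅛)*(-7) + (10675 + 13097)) = √(7/16 + 23772) = √(380359/16) = √380359/4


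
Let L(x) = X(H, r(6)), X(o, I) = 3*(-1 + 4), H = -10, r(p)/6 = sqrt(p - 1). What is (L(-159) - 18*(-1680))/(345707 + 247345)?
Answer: 10083/197684 ≈ 0.051006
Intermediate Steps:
r(p) = 6*sqrt(-1 + p) (r(p) = 6*sqrt(p - 1) = 6*sqrt(-1 + p))
X(o, I) = 9 (X(o, I) = 3*3 = 9)
L(x) = 9
(L(-159) - 18*(-1680))/(345707 + 247345) = (9 - 18*(-1680))/(345707 + 247345) = (9 + 30240)/593052 = 30249*(1/593052) = 10083/197684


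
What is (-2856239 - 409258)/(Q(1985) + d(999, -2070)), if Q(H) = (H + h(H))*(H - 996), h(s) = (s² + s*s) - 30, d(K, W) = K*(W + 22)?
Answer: -3265497/7793652593 ≈ -0.00041899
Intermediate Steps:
d(K, W) = K*(22 + W)
h(s) = -30 + 2*s² (h(s) = (s² + s²) - 30 = 2*s² - 30 = -30 + 2*s²)
Q(H) = (-996 + H)*(-30 + H + 2*H²) (Q(H) = (H + (-30 + 2*H²))*(H - 996) = (-30 + H + 2*H²)*(-996 + H) = (-996 + H)*(-30 + H + 2*H²))
(-2856239 - 409258)/(Q(1985) + d(999, -2070)) = (-2856239 - 409258)/((29880 - 1991*1985² - 1026*1985 + 2*1985³) + 999*(22 - 2070)) = -3265497/((29880 - 1991*3940225 - 2036610 + 2*7821346625) + 999*(-2048)) = -3265497/((29880 - 7844987975 - 2036610 + 15642693250) - 2045952) = -3265497/(7795698545 - 2045952) = -3265497/7793652593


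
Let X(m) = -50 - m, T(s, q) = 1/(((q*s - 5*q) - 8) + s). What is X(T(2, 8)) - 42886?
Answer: -1288079/30 ≈ -42936.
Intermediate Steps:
T(s, q) = 1/(-8 + s - 5*q + q*s) (T(s, q) = 1/(((-5*q + q*s) - 8) + s) = 1/((-8 - 5*q + q*s) + s) = 1/(-8 + s - 5*q + q*s))
X(T(2, 8)) - 42886 = (-50 - 1/(-8 + 2 - 5*8 + 8*2)) - 42886 = (-50 - 1/(-8 + 2 - 40 + 16)) - 42886 = (-50 - 1/(-30)) - 42886 = (-50 - 1*(-1/30)) - 42886 = (-50 + 1/30) - 42886 = -1499/30 - 42886 = -1288079/30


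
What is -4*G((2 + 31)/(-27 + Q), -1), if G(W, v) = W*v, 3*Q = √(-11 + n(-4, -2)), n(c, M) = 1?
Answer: -32076/6571 - 396*I*√10/6571 ≈ -4.8814 - 0.19057*I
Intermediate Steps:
Q = I*√10/3 (Q = √(-11 + 1)/3 = √(-10)/3 = (I*√10)/3 = I*√10/3 ≈ 1.0541*I)
-4*G((2 + 31)/(-27 + Q), -1) = -4*(2 + 31)/(-27 + I*√10/3)*(-1) = -4*33/(-27 + I*√10/3)*(-1) = -(-132)/(-27 + I*√10/3) = 132/(-27 + I*√10/3)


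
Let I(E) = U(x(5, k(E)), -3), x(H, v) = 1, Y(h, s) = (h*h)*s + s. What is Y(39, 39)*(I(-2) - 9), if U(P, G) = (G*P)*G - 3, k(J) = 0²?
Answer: -178074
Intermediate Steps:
k(J) = 0
Y(h, s) = s + s*h² (Y(h, s) = h²*s + s = s*h² + s = s + s*h²)
U(P, G) = -3 + P*G² (U(P, G) = P*G² - 3 = -3 + P*G²)
I(E) = 6 (I(E) = -3 + 1*(-3)² = -3 + 1*9 = -3 + 9 = 6)
Y(39, 39)*(I(-2) - 9) = (39*(1 + 39²))*(6 - 9) = (39*(1 + 1521))*(-3) = (39*1522)*(-3) = 59358*(-3) = -178074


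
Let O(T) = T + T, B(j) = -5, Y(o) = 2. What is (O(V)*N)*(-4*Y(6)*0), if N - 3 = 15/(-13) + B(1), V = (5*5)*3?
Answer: 0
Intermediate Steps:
V = 75 (V = 25*3 = 75)
N = -41/13 (N = 3 + (15/(-13) - 5) = 3 + (15*(-1/13) - 5) = 3 + (-15/13 - 5) = 3 - 80/13 = -41/13 ≈ -3.1538)
O(T) = 2*T
(O(V)*N)*(-4*Y(6)*0) = ((2*75)*(-41/13))*(-4*2*0) = (150*(-41/13))*(-8*0) = -6150/13*0 = 0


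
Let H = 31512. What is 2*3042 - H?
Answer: -25428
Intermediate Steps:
2*3042 - H = 2*3042 - 1*31512 = 6084 - 31512 = -25428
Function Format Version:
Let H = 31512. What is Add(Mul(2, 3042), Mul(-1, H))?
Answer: -25428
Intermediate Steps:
Add(Mul(2, 3042), Mul(-1, H)) = Add(Mul(2, 3042), Mul(-1, 31512)) = Add(6084, -31512) = -25428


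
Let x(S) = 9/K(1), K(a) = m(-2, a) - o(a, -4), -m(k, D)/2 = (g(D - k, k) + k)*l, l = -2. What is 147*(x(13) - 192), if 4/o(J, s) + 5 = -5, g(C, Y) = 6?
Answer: -2307753/82 ≈ -28143.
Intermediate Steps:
o(J, s) = -⅖ (o(J, s) = 4/(-5 - 5) = 4/(-10) = 4*(-⅒) = -⅖)
m(k, D) = 24 + 4*k (m(k, D) = -2*(6 + k)*(-2) = -2*(-12 - 2*k) = 24 + 4*k)
K(a) = 82/5 (K(a) = (24 + 4*(-2)) - 1*(-⅖) = (24 - 8) + ⅖ = 16 + ⅖ = 82/5)
x(S) = 45/82 (x(S) = 9/(82/5) = 9*(5/82) = 45/82)
147*(x(13) - 192) = 147*(45/82 - 192) = 147*(-15699/82) = -2307753/82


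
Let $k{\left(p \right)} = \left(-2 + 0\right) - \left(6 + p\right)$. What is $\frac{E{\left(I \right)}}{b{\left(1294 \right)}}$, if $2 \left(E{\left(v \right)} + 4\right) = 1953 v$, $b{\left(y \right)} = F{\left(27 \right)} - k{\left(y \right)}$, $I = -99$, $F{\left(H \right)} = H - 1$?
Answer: $- \frac{193355}{2656} \approx -72.799$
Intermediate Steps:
$F{\left(H \right)} = -1 + H$
$k{\left(p \right)} = -8 - p$ ($k{\left(p \right)} = -2 - \left(6 + p\right) = -8 - p$)
$b{\left(y \right)} = 34 + y$ ($b{\left(y \right)} = \left(-1 + 27\right) - \left(-8 - y\right) = 26 + \left(8 + y\right) = 34 + y$)
$E{\left(v \right)} = -4 + \frac{1953 v}{2}$
$\frac{E{\left(I \right)}}{b{\left(1294 \right)}} = \frac{-4 + \frac{1953}{2} \left(-99\right)}{34 + 1294} = \frac{-4 - \frac{193347}{2}}{1328} = \left(- \frac{193355}{2}\right) \frac{1}{1328} = - \frac{193355}{2656}$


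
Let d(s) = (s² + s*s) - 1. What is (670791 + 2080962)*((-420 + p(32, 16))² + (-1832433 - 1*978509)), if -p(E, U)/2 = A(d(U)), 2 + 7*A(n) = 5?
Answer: -355133652845226/49 ≈ -7.2476e+12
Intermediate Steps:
d(s) = -1 + 2*s² (d(s) = (s² + s²) - 1 = 2*s² - 1 = -1 + 2*s²)
A(n) = 3/7 (A(n) = -2/7 + (⅐)*5 = -2/7 + 5/7 = 3/7)
p(E, U) = -6/7 (p(E, U) = -2*3/7 = -6/7)
(670791 + 2080962)*((-420 + p(32, 16))² + (-1832433 - 1*978509)) = (670791 + 2080962)*((-420 - 6/7)² + (-1832433 - 1*978509)) = 2751753*((-2946/7)² + (-1832433 - 978509)) = 2751753*(8678916/49 - 2810942) = 2751753*(-129057242/49) = -355133652845226/49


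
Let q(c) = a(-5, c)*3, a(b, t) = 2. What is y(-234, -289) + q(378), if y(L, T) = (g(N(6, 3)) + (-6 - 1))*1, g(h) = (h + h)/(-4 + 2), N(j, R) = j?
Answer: -7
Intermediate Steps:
g(h) = -h (g(h) = (2*h)/(-2) = (2*h)*(-1/2) = -h)
q(c) = 6 (q(c) = 2*3 = 6)
y(L, T) = -13 (y(L, T) = (-1*6 + (-6 - 1))*1 = (-6 - 7)*1 = -13*1 = -13)
y(-234, -289) + q(378) = -13 + 6 = -7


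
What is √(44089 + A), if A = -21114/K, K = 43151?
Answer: 5*√3283727797483/43151 ≈ 209.97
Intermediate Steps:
A = -21114/43151 ≈ -0.48931
√(44089 + A) = √(44089 - 21114/43151) = √(1902463325/43151) = 5*√3283727797483/43151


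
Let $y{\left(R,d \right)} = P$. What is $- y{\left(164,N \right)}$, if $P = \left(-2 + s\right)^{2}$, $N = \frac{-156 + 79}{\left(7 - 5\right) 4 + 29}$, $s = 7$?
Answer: $-25$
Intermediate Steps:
$N = - \frac{77}{37}$ ($N = - \frac{77}{2 \cdot 4 + 29} = - \frac{77}{8 + 29} = - \frac{77}{37} \approx -2.0811$)
$P = 25$ ($P = \left(-2 + 7\right)^{2} = 5^{2} = 25$)
$y{\left(R,d \right)} = 25$
$- y{\left(164,N \right)} = \left(-1\right) 25 = -25$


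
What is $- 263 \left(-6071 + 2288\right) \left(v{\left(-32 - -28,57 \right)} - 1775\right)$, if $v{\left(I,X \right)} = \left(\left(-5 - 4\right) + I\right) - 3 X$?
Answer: $-1949065911$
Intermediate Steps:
$v{\left(I,X \right)} = -9 + I - 3 X$ ($v{\left(I,X \right)} = \left(-9 + I\right) - 3 X = -9 + I - 3 X$)
$- 263 \left(-6071 + 2288\right) \left(v{\left(-32 - -28,57 \right)} - 1775\right) = - 263 \left(-6071 + 2288\right) \left(\left(-9 - 4 - 171\right) - 1775\right) = - 263 \left(- 3783 \left(\left(-9 + \left(-32 + 28\right) - 171\right) - 1775\right)\right) = - 263 \left(- 3783 \left(\left(-9 - 4 - 171\right) - 1775\right)\right) = - 263 \left(- 3783 \left(-184 - 1775\right)\right) = - 263 \left(\left(-3783\right) \left(-1959\right)\right) = \left(-263\right) 7410897 = -1949065911$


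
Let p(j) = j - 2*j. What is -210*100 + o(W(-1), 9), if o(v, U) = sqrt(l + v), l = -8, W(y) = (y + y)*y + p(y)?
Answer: -21000 + I*sqrt(5) ≈ -21000.0 + 2.2361*I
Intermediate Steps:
p(j) = -j
W(y) = -y + 2*y**2 (W(y) = (y + y)*y - y = (2*y)*y - y = 2*y**2 - y = -y + 2*y**2)
o(v, U) = sqrt(-8 + v)
-210*100 + o(W(-1), 9) = -210*100 + sqrt(-8 - (-1 + 2*(-1))) = -21000 + sqrt(-8 - (-1 - 2)) = -21000 + sqrt(-8 - 1*(-3)) = -21000 + sqrt(-8 + 3) = -21000 + sqrt(-5) = -21000 + I*sqrt(5)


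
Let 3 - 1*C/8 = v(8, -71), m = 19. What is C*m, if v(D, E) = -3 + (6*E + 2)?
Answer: 65360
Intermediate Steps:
v(D, E) = -1 + 6*E (v(D, E) = -3 + (2 + 6*E) = -1 + 6*E)
C = 3440 (C = 24 - 8*(-1 + 6*(-71)) = 24 - 8*(-1 - 426) = 24 - 8*(-427) = 24 + 3416 = 3440)
C*m = 3440*19 = 65360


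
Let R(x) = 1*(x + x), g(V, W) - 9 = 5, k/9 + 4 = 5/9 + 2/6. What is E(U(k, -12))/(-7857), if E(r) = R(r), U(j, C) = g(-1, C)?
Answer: -28/7857 ≈ -0.0035637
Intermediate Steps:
k = -28 (k = -36 + 9*(5/9 + 2/6) = -36 + 9*(5*(⅑) + 2*(⅙)) = -36 + 9*(5/9 + ⅓) = -36 + 9*(8/9) = -36 + 8 = -28)
g(V, W) = 14 (g(V, W) = 9 + 5 = 14)
R(x) = 2*x (R(x) = 1*(2*x) = 2*x)
U(j, C) = 14
E(r) = 2*r
E(U(k, -12))/(-7857) = (2*14)/(-7857) = 28*(-1/7857) = -28/7857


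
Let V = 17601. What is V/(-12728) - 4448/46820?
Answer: -220173241/148981240 ≈ -1.4779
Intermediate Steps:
V/(-12728) - 4448/46820 = 17601/(-12728) - 4448/46820 = 17601*(-1/12728) - 4448*1/46820 = -17601/12728 - 1112/11705 = -220173241/148981240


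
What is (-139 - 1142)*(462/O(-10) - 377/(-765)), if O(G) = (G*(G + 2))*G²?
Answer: -143874661/204000 ≈ -705.27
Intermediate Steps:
O(G) = G³*(2 + G) (O(G) = (G*(2 + G))*G² = G³*(2 + G))
(-139 - 1142)*(462/O(-10) - 377/(-765)) = (-139 - 1142)*(462/(((-10)³*(2 - 10))) - 377/(-765)) = -1281*(462/((-1000*(-8))) - 377*(-1/765)) = -1281*(462/8000 + 377/765) = -1281*(462*(1/8000) + 377/765) = -1281*(231/4000 + 377/765) = -1281*336943/612000 = -143874661/204000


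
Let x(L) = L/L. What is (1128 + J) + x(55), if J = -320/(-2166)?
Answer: 1222867/1083 ≈ 1129.1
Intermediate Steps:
J = 160/1083 (J = -320*(-1/2166) = 160/1083 ≈ 0.14774)
x(L) = 1
(1128 + J) + x(55) = (1128 + 160/1083) + 1 = 1221784/1083 + 1 = 1222867/1083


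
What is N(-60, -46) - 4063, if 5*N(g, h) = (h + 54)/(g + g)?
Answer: -304726/75 ≈ -4063.0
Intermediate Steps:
N(g, h) = (54 + h)/(10*g) (N(g, h) = ((h + 54)/(g + g))/5 = ((54 + h)/((2*g)))/5 = ((54 + h)*(1/(2*g)))/5 = ((54 + h)/(2*g))/5 = (54 + h)/(10*g))
N(-60, -46) - 4063 = (1/10)*(54 - 46)/(-60) - 4063 = (1/10)*(-1/60)*8 - 4063 = -1/75 - 4063 = -304726/75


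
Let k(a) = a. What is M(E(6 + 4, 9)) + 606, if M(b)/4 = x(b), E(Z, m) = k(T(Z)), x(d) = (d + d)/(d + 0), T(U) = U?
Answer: 614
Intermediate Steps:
x(d) = 2 (x(d) = (2*d)/d = 2)
E(Z, m) = Z
M(b) = 8 (M(b) = 4*2 = 8)
M(E(6 + 4, 9)) + 606 = 8 + 606 = 614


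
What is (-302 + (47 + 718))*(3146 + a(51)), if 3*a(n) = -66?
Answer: 1446412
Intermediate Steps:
a(n) = -22 (a(n) = (⅓)*(-66) = -22)
(-302 + (47 + 718))*(3146 + a(51)) = (-302 + (47 + 718))*(3146 - 22) = (-302 + 765)*3124 = 463*3124 = 1446412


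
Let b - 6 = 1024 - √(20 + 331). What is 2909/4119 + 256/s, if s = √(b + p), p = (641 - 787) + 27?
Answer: 2909/4119 + 256/√(911 - 3*√39) ≈ 9.2765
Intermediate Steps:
b = 1030 - 3*√39 (b = 6 + (1024 - √(20 + 331)) = 6 + (1024 - √351) = 6 + (1024 - 3*√39) = 1030 - 3*√39 ≈ 1011.3)
p = -119 (p = -146 + 27 = -119)
s = √(911 - 3*√39) (s = √((1030 - 3*√39) - 119) = √(911 - 3*√39) ≈ 29.871)
2909/4119 + 256/s = 2909/4119 + 256/(√(911 - 3*√39)) = 2909*(1/4119) + 256/√(911 - 3*√39) = 2909/4119 + 256/√(911 - 3*√39)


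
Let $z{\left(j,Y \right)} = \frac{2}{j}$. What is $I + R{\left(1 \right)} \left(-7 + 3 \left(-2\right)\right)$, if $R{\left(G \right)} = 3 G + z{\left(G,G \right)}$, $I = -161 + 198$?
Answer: $-28$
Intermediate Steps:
$I = 37$
$R{\left(G \right)} = \frac{2}{G} + 3 G$ ($R{\left(G \right)} = 3 G + \frac{2}{G} = \frac{2}{G} + 3 G$)
$I + R{\left(1 \right)} \left(-7 + 3 \left(-2\right)\right) = 37 + \left(\frac{2}{1} + 3 \cdot 1\right) \left(-7 + 3 \left(-2\right)\right) = 37 + \left(2 \cdot 1 + 3\right) \left(-7 - 6\right) = 37 + \left(2 + 3\right) \left(-13\right) = 37 + 5 \left(-13\right) = 37 - 65 = -28$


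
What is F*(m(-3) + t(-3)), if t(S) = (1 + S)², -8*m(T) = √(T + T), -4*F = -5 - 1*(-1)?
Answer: 4 - I*√6/8 ≈ 4.0 - 0.30619*I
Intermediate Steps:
F = 1 (F = -(-5 - 1*(-1))/4 = -(-5 + 1)/4 = -¼*(-4) = 1)
m(T) = -√2*√T/8 (m(T) = -√(T + T)/8 = -√2*√T/8)
F*(m(-3) + t(-3)) = 1*(-√2*√(-3)/8 + (1 - 3)²) = 1*(-√2*I*√3/8 + (-2)²) = 1*(-I*√6/8 + 4) = 1*(4 - I*√6/8) = 4 - I*√6/8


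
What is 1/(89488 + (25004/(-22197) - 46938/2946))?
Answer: 1556961/139302765383 ≈ 1.1177e-5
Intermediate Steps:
1/(89488 + (25004/(-22197) - 46938/2946)) = 1/(89488 + (25004*(-1/22197) - 46938*1/2946)) = 1/(89488 + (-3572/3171 - 7823/491)) = 1/(89488 - 26560585/1556961) = 1/(139302765383/1556961) = 1556961/139302765383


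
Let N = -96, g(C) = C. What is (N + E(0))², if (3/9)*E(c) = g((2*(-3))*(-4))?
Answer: 576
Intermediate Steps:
E(c) = 72 (E(c) = 3*((2*(-3))*(-4)) = 3*(-6*(-4)) = 3*24 = 72)
(N + E(0))² = (-96 + 72)² = (-24)² = 576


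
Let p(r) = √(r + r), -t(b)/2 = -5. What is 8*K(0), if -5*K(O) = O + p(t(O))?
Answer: -16*√5/5 ≈ -7.1554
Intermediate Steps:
t(b) = 10 (t(b) = -2*(-5) = 10)
p(r) = √2*√r (p(r) = √(2*r) = √2*√r)
K(O) = -2*√5/5 - O/5 (K(O) = -(O + √2*√10)/5 = -(O + 2*√5)/5 = -2*√5/5 - O/5)
8*K(0) = 8*(-2*√5/5 - ⅕*0) = 8*(-2*√5/5 + 0) = 8*(-2*√5/5) = -16*√5/5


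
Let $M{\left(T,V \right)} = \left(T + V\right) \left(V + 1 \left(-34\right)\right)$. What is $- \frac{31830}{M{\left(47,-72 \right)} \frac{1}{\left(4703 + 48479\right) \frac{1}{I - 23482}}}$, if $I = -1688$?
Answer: $\frac{28213051}{1111675} \approx 25.379$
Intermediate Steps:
$M{\left(T,V \right)} = \left(-34 + V\right) \left(T + V\right)$ ($M{\left(T,V \right)} = \left(T + V\right) \left(V - 34\right) = \left(T + V\right) \left(-34 + V\right) = \left(-34 + V\right) \left(T + V\right)$)
$- \frac{31830}{M{\left(47,-72 \right)} \frac{1}{\left(4703 + 48479\right) \frac{1}{I - 23482}}} = - \frac{31830}{\left(\left(-72\right)^{2} - 1598 - -2448 + 47 \left(-72\right)\right) \frac{1}{\left(4703 + 48479\right) \frac{1}{-1688 - 23482}}} = - \frac{31830}{\left(5184 - 1598 + 2448 - 3384\right) \frac{1}{53182 \frac{1}{-25170}}} = - \frac{31830}{2650 \frac{1}{53182 \left(- \frac{1}{25170}\right)}} = - \frac{31830}{2650 \frac{1}{- \frac{26591}{12585}}} = - \frac{31830}{2650 \left(- \frac{12585}{26591}\right)} = - \frac{31830}{- \frac{33350250}{26591}} = \left(-31830\right) \left(- \frac{26591}{33350250}\right) = \frac{28213051}{1111675}$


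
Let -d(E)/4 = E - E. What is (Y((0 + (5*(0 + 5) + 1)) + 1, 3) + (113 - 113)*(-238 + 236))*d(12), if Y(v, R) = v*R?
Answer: 0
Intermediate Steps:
d(E) = 0 (d(E) = -4*(E - E) = -4*0 = 0)
Y(v, R) = R*v
(Y((0 + (5*(0 + 5) + 1)) + 1, 3) + (113 - 113)*(-238 + 236))*d(12) = (3*((0 + (5*(0 + 5) + 1)) + 1) + (113 - 113)*(-238 + 236))*0 = (3*((0 + (5*5 + 1)) + 1) + 0*(-2))*0 = (3*((0 + (25 + 1)) + 1) + 0)*0 = (3*((0 + 26) + 1) + 0)*0 = (3*(26 + 1) + 0)*0 = (3*27 + 0)*0 = (81 + 0)*0 = 81*0 = 0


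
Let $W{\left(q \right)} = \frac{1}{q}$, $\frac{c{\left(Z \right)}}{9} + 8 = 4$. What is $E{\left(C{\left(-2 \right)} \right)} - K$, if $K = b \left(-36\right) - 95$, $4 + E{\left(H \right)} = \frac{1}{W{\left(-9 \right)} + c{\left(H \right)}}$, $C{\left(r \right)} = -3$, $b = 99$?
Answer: $\frac{1187866}{325} \approx 3655.0$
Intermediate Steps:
$c{\left(Z \right)} = -36$ ($c{\left(Z \right)} = -72 + 9 \cdot 4 = -72 + 36 = -36$)
$E{\left(H \right)} = - \frac{1309}{325}$ ($E{\left(H \right)} = -4 + \frac{1}{\frac{1}{-9} - 36} = -4 + \frac{1}{- \frac{1}{9} - 36} = -4 + \frac{1}{- \frac{325}{9}} = -4 - \frac{9}{325} = - \frac{1309}{325}$)
$K = -3659$ ($K = 99 \left(-36\right) - 95 = -3564 - 95 = -3659$)
$E{\left(C{\left(-2 \right)} \right)} - K = - \frac{1309}{325} - -3659 = - \frac{1309}{325} + 3659 = \frac{1187866}{325}$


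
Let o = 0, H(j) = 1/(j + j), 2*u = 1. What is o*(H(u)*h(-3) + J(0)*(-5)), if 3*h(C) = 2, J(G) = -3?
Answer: 0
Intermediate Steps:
u = ½ (u = (½)*1 = ½ ≈ 0.50000)
h(C) = ⅔ (h(C) = (⅓)*2 = ⅔)
H(j) = 1/(2*j)
o*(H(u)*h(-3) + J(0)*(-5)) = 0*((1/(2*(½)))*(⅔) - 3*(-5)) = 0*(((½)*2)*(⅔) + 15) = 0*(1*(⅔) + 15) = 0*(⅔ + 15) = 0*(47/3) = 0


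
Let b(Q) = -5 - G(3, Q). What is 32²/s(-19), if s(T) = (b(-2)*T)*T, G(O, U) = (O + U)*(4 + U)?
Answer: -1024/2527 ≈ -0.40522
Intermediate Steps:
G(O, U) = (4 + U)*(O + U)
b(Q) = -17 - Q² - 7*Q (b(Q) = -5 - (Q² + 4*3 + 4*Q + 3*Q) = -5 - (Q² + 12 + 4*Q + 3*Q) = -5 - (12 + Q² + 7*Q) = -5 + (-12 - Q² - 7*Q) = -17 - Q² - 7*Q)
s(T) = -7*T² (s(T) = ((-17 - 1*(-2)² - 7*(-2))*T)*T = ((-17 - 1*4 + 14)*T)*T = ((-17 - 4 + 14)*T)*T = (-7*T)*T = -7*T²)
32²/s(-19) = 32²/((-7*(-19)²)) = 1024/((-7*361)) = 1024/(-2527) = 1024*(-1/2527) = -1024/2527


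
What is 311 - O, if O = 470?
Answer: -159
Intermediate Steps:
311 - O = 311 - 1*470 = 311 - 470 = -159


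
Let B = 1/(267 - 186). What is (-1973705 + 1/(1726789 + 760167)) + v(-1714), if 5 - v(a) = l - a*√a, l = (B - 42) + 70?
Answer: -397594552536283/201443436 - 1714*I*√1714 ≈ -1.9737e+6 - 70960.0*I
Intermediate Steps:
B = 1/81 ≈ 0.012346
l = 2269/81 (l = (1/81 - 42) + 70 = -3401/81 + 70 = 2269/81 ≈ 28.012)
v(a) = -1864/81 + a^(3/2) (v(a) = 5 - (2269/81 - a*√a) = 5 - (2269/81 - a^(3/2)) = 5 + (-2269/81 + a^(3/2)) = -1864/81 + a^(3/2))
(-1973705 + 1/(1726789 + 760167)) + v(-1714) = (-1973705 + 1/(1726789 + 760167)) + (-1864/81 + (-1714)^(3/2)) = (-1973705 + 1/2486956) + (-1864/81 - 1714*I*√1714) = -4908517491979/2486956 + (-1864/81 - 1714*I*√1714) = -397594552536283/201443436 - 1714*I*√1714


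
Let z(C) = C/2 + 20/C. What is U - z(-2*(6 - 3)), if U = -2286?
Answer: -6839/3 ≈ -2279.7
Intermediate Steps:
z(C) = C/2 + 20/C (z(C) = C*(½) + 20/C = C/2 + 20/C)
U - z(-2*(6 - 3)) = -2286 - ((-2*(6 - 3))/2 + 20/((-2*(6 - 3)))) = -2286 - ((-2*3)/2 + 20/((-2*3))) = -2286 - ((½)*(-6) + 20/(-6)) = -2286 - (-3 + 20*(-⅙)) = -2286 - (-3 - 10/3) = -2286 - 1*(-19/3) = -2286 + 19/3 = -6839/3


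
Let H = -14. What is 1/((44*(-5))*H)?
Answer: 1/3080 ≈ 0.00032468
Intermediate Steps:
1/((44*(-5))*H) = 1/((44*(-5))*(-14)) = 1/(-220*(-14)) = 1/3080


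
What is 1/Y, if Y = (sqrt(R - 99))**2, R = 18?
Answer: -1/81 ≈ -0.012346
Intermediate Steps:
Y = -81 (Y = (sqrt(18 - 99))**2 = (sqrt(-81))**2 = (9*I)**2 = -81)
1/Y = 1/(-81) = -1/81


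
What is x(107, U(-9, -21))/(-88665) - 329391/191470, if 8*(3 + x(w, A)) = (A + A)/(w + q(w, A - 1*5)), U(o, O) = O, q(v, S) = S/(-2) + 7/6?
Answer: -707731357151/411401728295 ≈ -1.7203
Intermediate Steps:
q(v, S) = 7/6 - S/2 (q(v, S) = S*(-1/2) + 7*(1/6) = -S/2 + 7/6 = 7/6 - S/2)
x(w, A) = -3 + A/(4*(11/3 + w - A/2)) (x(w, A) = -3 + ((A + A)/(w + (7/6 - (A - 1*5)/2)))/8 = -3 + ((2*A)/(w + (7/6 - (A - 5)/2)))/8 = -3 + ((2*A)/(w + (7/6 - (-5 + A)/2)))/8 = -3 + ((2*A)/(w + (7/6 + (5/2 - A/2))))/8 = -3 + ((2*A)/(w + (11/3 - A/2)))/8 = -3 + ((2*A)/(11/3 + w - A/2))/8 = -3 + (2*A/(11/3 + w - A/2))/8 = -3 + A/(4*(11/3 + w - A/2)))
x(107, U(-9, -21))/(-88665) - 329391/191470 = (3*(-44 - 12*107 + 7*(-21))/(2*(22 - 3*(-21) + 6*107)))/(-88665) - 329391/191470 = (3*(-44 - 1284 - 147)/(2*(22 + 63 + 642)))*(-1/88665) - 329391*1/191470 = ((3/2)*(-1475)/727)*(-1/88665) - 329391/191470 = ((3/2)*(1/727)*(-1475))*(-1/88665) - 329391/191470 = -4425/1454*(-1/88665) - 329391/191470 = 295/8594594 - 329391/191470 = -707731357151/411401728295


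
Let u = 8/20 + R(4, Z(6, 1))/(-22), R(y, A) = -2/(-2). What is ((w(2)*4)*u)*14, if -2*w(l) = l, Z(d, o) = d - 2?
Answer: -1092/55 ≈ -19.855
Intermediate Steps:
Z(d, o) = -2 + d
R(y, A) = 1 (R(y, A) = -2*(-½) = 1)
w(l) = -l/2
u = 39/110 (u = 8/20 + 1/(-22) = 8*(1/20) + 1*(-1/22) = ⅖ - 1/22 = 39/110 ≈ 0.35455)
((w(2)*4)*u)*14 = ((-½*2*4)*(39/110))*14 = (-1*4*(39/110))*14 = -4*39/110*14 = -78/55*14 = -1092/55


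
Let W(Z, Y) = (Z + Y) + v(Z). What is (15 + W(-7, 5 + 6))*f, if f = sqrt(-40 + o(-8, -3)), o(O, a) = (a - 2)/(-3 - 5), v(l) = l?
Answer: 9*I*sqrt(70) ≈ 75.299*I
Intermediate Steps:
o(O, a) = 1/4 - a/8 (o(O, a) = (-2 + a)/(-8) = (-2 + a)*(-1/8) = 1/4 - a/8)
W(Z, Y) = Y + 2*Z (W(Z, Y) = (Z + Y) + Z = (Y + Z) + Z = Y + 2*Z)
f = 3*I*sqrt(70)/4 (f = sqrt(-40 + (1/4 - 1/8*(-3))) = sqrt(-40 + (1/4 + 3/8)) = sqrt(-40 + 5/8) = sqrt(-315/8) = 3*I*sqrt(70)/4 ≈ 6.2749*I)
(15 + W(-7, 5 + 6))*f = (15 + ((5 + 6) + 2*(-7)))*(3*I*sqrt(70)/4) = (15 + (11 - 14))*(3*I*sqrt(70)/4) = (15 - 3)*(3*I*sqrt(70)/4) = 12*(3*I*sqrt(70)/4) = 9*I*sqrt(70)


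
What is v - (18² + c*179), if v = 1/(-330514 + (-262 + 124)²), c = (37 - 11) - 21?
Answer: -379681931/311470 ≈ -1219.0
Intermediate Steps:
c = 5 (c = 26 - 21 = 5)
v = -1/311470 (v = 1/(-330514 + (-138)²) = 1/(-330514 + 19044) = 1/(-311470) = -1/311470 ≈ -3.2106e-6)
v - (18² + c*179) = -1/311470 - (18² + 5*179) = -1/311470 - (324 + 895) = -1/311470 - 1*1219 = -1/311470 - 1219 = -379681931/311470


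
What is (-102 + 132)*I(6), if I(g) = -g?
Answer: -180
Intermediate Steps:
(-102 + 132)*I(6) = (-102 + 132)*(-1*6) = 30*(-6) = -180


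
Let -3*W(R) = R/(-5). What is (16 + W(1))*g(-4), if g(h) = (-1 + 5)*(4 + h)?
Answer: 0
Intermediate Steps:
W(R) = R/15 (W(R) = -R/(3*(-5)) = -R*(-1)/(3*5) = -(-1)*R/15 = R/15)
g(h) = 16 + 4*h (g(h) = 4*(4 + h) = 16 + 4*h)
(16 + W(1))*g(-4) = (16 + (1/15)*1)*(16 + 4*(-4)) = (16 + 1/15)*(16 - 16) = (241/15)*0 = 0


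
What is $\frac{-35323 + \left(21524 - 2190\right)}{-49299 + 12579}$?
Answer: $\frac{15989}{36720} \approx 0.43543$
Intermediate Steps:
$\frac{-35323 + \left(21524 - 2190\right)}{-49299 + 12579} = \frac{-35323 + 19334}{-36720} = \left(-15989\right) \left(- \frac{1}{36720}\right) = \frac{15989}{36720}$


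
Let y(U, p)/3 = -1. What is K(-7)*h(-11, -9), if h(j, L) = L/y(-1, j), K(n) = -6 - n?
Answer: 3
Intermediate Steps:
y(U, p) = -3 (y(U, p) = 3*(-1) = -3)
h(j, L) = -L/3 (h(j, L) = L/(-3) = L*(-⅓) = -L/3)
K(-7)*h(-11, -9) = (-6 - 1*(-7))*(-⅓*(-9)) = (-6 + 7)*3 = 1*3 = 3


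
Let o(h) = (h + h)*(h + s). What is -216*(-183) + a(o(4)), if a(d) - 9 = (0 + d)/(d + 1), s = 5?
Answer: 2886273/73 ≈ 39538.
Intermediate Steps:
o(h) = 2*h*(5 + h) (o(h) = (h + h)*(h + 5) = (2*h)*(5 + h) = 2*h*(5 + h))
a(d) = 9 + d/(1 + d) (a(d) = 9 + (0 + d)/(d + 1) = 9 + d/(1 + d))
-216*(-183) + a(o(4)) = -216*(-183) + (9 + 10*(2*4*(5 + 4)))/(1 + 2*4*(5 + 4)) = 39528 + (9 + 10*(2*4*9))/(1 + 2*4*9) = 39528 + (9 + 10*72)/(1 + 72) = 39528 + (9 + 720)/73 = 39528 + (1/73)*729 = 39528 + 729/73 = 2886273/73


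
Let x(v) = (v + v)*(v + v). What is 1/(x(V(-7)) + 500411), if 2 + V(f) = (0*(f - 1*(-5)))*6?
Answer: 1/500427 ≈ 1.9983e-6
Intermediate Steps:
V(f) = -2 (V(f) = -2 + (0*(f - 1*(-5)))*6 = -2 + (0*(f + 5))*6 = -2 + (0*(5 + f))*6 = -2 + 0*6 = -2 + 0 = -2)
x(v) = 4*v² (x(v) = (2*v)*(2*v) = 4*v²)
1/(x(V(-7)) + 500411) = 1/(4*(-2)² + 500411) = 1/(4*4 + 500411) = 1/(16 + 500411) = 1/500427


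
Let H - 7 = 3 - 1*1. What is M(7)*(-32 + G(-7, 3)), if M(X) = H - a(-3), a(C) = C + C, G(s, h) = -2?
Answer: -510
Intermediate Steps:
a(C) = 2*C
H = 9 (H = 7 + (3 - 1*1) = 7 + (3 - 1) = 7 + 2 = 9)
M(X) = 15 (M(X) = 9 - 2*(-3) = 9 - 1*(-6) = 9 + 6 = 15)
M(7)*(-32 + G(-7, 3)) = 15*(-32 - 2) = 15*(-34) = -510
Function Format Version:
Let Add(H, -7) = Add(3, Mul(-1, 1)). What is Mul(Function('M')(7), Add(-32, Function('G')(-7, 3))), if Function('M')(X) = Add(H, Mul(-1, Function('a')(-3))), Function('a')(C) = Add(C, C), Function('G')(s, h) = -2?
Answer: -510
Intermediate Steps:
Function('a')(C) = Mul(2, C)
H = 9 (H = Add(7, Add(3, Mul(-1, 1))) = Add(7, Add(3, -1)) = Add(7, 2) = 9)
Function('M')(X) = 15 (Function('M')(X) = Add(9, Mul(-1, Mul(2, -3))) = Add(9, Mul(-1, -6)) = Add(9, 6) = 15)
Mul(Function('M')(7), Add(-32, Function('G')(-7, 3))) = Mul(15, Add(-32, -2)) = Mul(15, -34) = -510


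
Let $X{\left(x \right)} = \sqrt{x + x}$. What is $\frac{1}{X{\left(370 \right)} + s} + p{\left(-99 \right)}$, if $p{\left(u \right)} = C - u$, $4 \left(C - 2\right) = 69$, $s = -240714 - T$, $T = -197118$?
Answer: $\frac{224747145191}{1900610476} - \frac{\sqrt{185}}{950305238} \approx 118.25$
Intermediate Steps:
$s = -43596$ ($s = -240714 - -197118 = -240714 + 197118 = -43596$)
$X{\left(x \right)} = \sqrt{2} \sqrt{x}$ ($X{\left(x \right)} = \sqrt{2 x} = \sqrt{2} \sqrt{x}$)
$C = \frac{77}{4}$ ($C = 2 + \frac{1}{4} \cdot 69 = 2 + \frac{69}{4} = \frac{77}{4} \approx 19.25$)
$p{\left(u \right)} = \frac{77}{4} - u$
$\frac{1}{X{\left(370 \right)} + s} + p{\left(-99 \right)} = \frac{1}{\sqrt{2} \sqrt{370} - 43596} + \left(\frac{77}{4} - -99\right) = \frac{1}{2 \sqrt{185} - 43596} + \left(\frac{77}{4} + 99\right) = \frac{1}{-43596 + 2 \sqrt{185}} + \frac{473}{4} = \frac{473}{4} + \frac{1}{-43596 + 2 \sqrt{185}}$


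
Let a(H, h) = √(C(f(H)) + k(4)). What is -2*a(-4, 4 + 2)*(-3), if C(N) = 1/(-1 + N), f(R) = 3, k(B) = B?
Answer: 9*√2 ≈ 12.728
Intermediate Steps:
a(H, h) = 3*√2/2 (a(H, h) = √(1/(-1 + 3) + 4) = √(1/2 + 4) = √(½ + 4) = √(9/2) = 3*√2/2)
-2*a(-4, 4 + 2)*(-3) = -3*√2*(-3) = 9*√2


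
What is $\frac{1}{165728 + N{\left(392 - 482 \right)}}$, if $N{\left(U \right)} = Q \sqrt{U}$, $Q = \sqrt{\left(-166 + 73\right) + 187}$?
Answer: $\frac{41432}{6866444611} - \frac{3 i \sqrt{235}}{13732889222} \approx 6.034 \cdot 10^{-6} - 3.3488 \cdot 10^{-9} i$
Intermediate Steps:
$Q = \sqrt{94}$ ($Q = \sqrt{-93 + 187} = \sqrt{94} \approx 9.6954$)
$N{\left(U \right)} = \sqrt{94} \sqrt{U}$
$\frac{1}{165728 + N{\left(392 - 482 \right)}} = \frac{1}{165728 + \sqrt{94} \sqrt{392 - 482}} = \frac{1}{165728 + \sqrt{94} \sqrt{-90}} = \frac{1}{165728 + \sqrt{94} \cdot 3 i \sqrt{10}} = \frac{1}{165728 + 6 i \sqrt{235}}$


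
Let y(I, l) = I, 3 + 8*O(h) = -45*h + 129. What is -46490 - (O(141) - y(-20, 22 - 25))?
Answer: -365861/8 ≈ -45733.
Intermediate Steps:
O(h) = 63/4 - 45*h/8 (O(h) = -3/8 + (-45*h + 129)/8 = -3/8 + (129 - 45*h)/8 = -3/8 + (129/8 - 45*h/8) = 63/4 - 45*h/8)
-46490 - (O(141) - y(-20, 22 - 25)) = -46490 - ((63/4 - 45/8*141) - 1*(-20)) = -46490 - ((63/4 - 6345/8) + 20) = -46490 - (-6219/8 + 20) = -46490 - 1*(-6059/8) = -46490 + 6059/8 = -365861/8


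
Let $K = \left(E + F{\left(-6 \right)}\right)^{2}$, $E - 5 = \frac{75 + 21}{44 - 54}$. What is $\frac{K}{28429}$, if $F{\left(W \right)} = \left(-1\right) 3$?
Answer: $\frac{1444}{710725} \approx 0.0020317$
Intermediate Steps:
$E = - \frac{23}{5}$ ($E = 5 + \frac{75 + 21}{44 - 54} = 5 + \frac{96}{-10} = 5 + 96 \left(- \frac{1}{10}\right) = 5 - \frac{48}{5} = - \frac{23}{5} \approx -4.6$)
$F{\left(W \right)} = -3$
$K = \frac{1444}{25}$ ($K = \left(- \frac{23}{5} - 3\right)^{2} = \left(- \frac{38}{5}\right)^{2} = \frac{1444}{25} \approx 57.76$)
$\frac{K}{28429} = \frac{1444}{25 \cdot 28429} = \frac{1444}{25} \cdot \frac{1}{28429} = \frac{1444}{710725}$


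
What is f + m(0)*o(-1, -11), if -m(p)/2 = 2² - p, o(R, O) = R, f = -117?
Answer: -109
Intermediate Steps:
m(p) = -8 + 2*p (m(p) = -2*(2² - p) = -2*(4 - p) = -8 + 2*p)
f + m(0)*o(-1, -11) = -117 + (-8 + 2*0)*(-1) = -117 + (-8 + 0)*(-1) = -117 - 8*(-1) = -117 + 8 = -109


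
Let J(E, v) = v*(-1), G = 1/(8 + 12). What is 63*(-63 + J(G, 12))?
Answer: -4725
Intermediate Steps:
G = 1/20 ≈ 0.050000
J(E, v) = -v
63*(-63 + J(G, 12)) = 63*(-63 - 1*12) = 63*(-63 - 12) = 63*(-75) = -4725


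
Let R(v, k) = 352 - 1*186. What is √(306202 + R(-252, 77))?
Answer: 8*√4787 ≈ 553.50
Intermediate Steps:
R(v, k) = 166 (R(v, k) = 352 - 186 = 166)
√(306202 + R(-252, 77)) = √(306202 + 166) = √306368 = 8*√4787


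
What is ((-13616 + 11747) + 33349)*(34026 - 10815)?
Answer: 730682280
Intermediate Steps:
((-13616 + 11747) + 33349)*(34026 - 10815) = (-1869 + 33349)*23211 = 31480*23211 = 730682280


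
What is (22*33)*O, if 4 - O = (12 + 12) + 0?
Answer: -14520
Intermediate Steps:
O = -20 (O = 4 - ((12 + 12) + 0) = 4 - (24 + 0) = 4 - 1*24 = 4 - 24 = -20)
(22*33)*O = (22*33)*(-20) = 726*(-20) = -14520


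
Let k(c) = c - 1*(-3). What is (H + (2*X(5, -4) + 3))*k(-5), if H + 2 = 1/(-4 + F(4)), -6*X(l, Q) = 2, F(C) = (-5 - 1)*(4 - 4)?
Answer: -⅙ ≈ -0.16667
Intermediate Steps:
F(C) = 0 (F(C) = -6*0 = 0)
X(l, Q) = -⅓ (X(l, Q) = -⅙*2 = -⅓)
k(c) = 3 + c (k(c) = c + 3 = 3 + c)
H = -9/4 (H = -2 + 1/(-4 + 0) = -2 + 1/(-4) = -2 - ¼ = -9/4 ≈ -2.2500)
(H + (2*X(5, -4) + 3))*k(-5) = (-9/4 + (2*(-⅓) + 3))*(3 - 5) = (-9/4 + (-⅔ + 3))*(-2) = (-9/4 + 7/3)*(-2) = (1/12)*(-2) = -⅙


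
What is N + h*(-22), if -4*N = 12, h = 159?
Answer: -3501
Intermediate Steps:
N = -3 (N = -¼*12 = -3)
N + h*(-22) = -3 + 159*(-22) = -3 - 3498 = -3501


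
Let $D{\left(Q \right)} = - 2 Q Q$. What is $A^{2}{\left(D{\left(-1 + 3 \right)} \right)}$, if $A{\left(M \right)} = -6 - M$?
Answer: $4$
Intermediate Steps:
$D{\left(Q \right)} = - 2 Q^{2}$
$A^{2}{\left(D{\left(-1 + 3 \right)} \right)} = \left(-6 - - 2 \left(-1 + 3\right)^{2}\right)^{2} = \left(-6 - - 2 \cdot 2^{2}\right)^{2} = \left(-6 - \left(-2\right) 4\right)^{2} = \left(-6 - -8\right)^{2} = \left(-6 + 8\right)^{2} = 2^{2} = 4$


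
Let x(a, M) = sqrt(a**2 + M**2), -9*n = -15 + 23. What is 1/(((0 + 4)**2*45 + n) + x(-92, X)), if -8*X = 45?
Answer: 3727872/2636712775 - 648*sqrt(543721)/2636712775 ≈ 0.0012326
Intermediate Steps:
n = -8/9 (n = -(-15 + 23)/9 = -1/9*8 = -8/9 ≈ -0.88889)
X = -45/8 (X = -1/8*45 = -45/8 ≈ -5.6250)
x(a, M) = sqrt(M**2 + a**2)
1/(((0 + 4)**2*45 + n) + x(-92, X)) = 1/(((0 + 4)**2*45 - 8/9) + sqrt((-45/8)**2 + (-92)**2)) = 1/((4**2*45 - 8/9) + sqrt(2025/64 + 8464)) = 1/((16*45 - 8/9) + sqrt(543721/64)) = 1/((720 - 8/9) + sqrt(543721)/8) = 1/(6472/9 + sqrt(543721)/8)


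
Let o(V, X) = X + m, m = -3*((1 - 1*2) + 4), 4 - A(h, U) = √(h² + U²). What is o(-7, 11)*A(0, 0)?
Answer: 8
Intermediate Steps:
A(h, U) = 4 - √(U² + h²) (A(h, U) = 4 - √(h² + U²) = 4 - √(U² + h²))
m = -9 (m = -3*((1 - 2) + 4) = -3*(-1 + 4) = -3*3 = -9)
o(V, X) = -9 + X (o(V, X) = X - 9 = -9 + X)
o(-7, 11)*A(0, 0) = (-9 + 11)*(4 - √(0² + 0²)) = 2*(4 - √(0 + 0)) = 2*(4 - √0) = 2*(4 - 1*0) = 2*(4 + 0) = 2*4 = 8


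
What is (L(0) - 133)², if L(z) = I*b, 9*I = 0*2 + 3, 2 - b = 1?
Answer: 158404/9 ≈ 17600.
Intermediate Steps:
b = 1 (b = 2 - 1*1 = 2 - 1 = 1)
I = ⅓ (I = (0*2 + 3)/9 = (0 + 3)/9 = (⅑)*3 = ⅓ ≈ 0.33333)
L(z) = ⅓ (L(z) = (⅓)*1 = ⅓)
(L(0) - 133)² = (⅓ - 133)² = (-398/3)² = 158404/9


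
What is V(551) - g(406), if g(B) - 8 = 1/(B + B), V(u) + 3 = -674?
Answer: -556221/812 ≈ -685.00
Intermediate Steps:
V(u) = -677 (V(u) = -3 - 674 = -677)
g(B) = 8 + 1/(2*B) (g(B) = 8 + 1/(B + B) = 8 + 1/(2*B))
V(551) - g(406) = -677 - (8 + (1/2)/406) = -677 - (8 + (1/2)*(1/406)) = -677 - (8 + 1/812) = -677 - 1*6497/812 = -677 - 6497/812 = -556221/812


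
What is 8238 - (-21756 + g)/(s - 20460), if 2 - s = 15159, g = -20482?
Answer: 293370608/35617 ≈ 8236.8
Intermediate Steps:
s = -15157 (s = 2 - 1*15159 = 2 - 15159 = -15157)
8238 - (-21756 + g)/(s - 20460) = 8238 - (-21756 - 20482)/(-15157 - 20460) = 8238 - (-42238)/(-35617) = 8238 - (-42238)*(-1)/35617 = 8238 - 1*42238/35617 = 8238 - 42238/35617 = 293370608/35617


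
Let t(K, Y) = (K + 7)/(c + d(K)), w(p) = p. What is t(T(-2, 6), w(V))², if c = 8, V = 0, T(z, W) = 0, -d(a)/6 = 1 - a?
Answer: 49/4 ≈ 12.250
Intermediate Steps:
d(a) = -6 + 6*a (d(a) = -6*(1 - a) = -6 + 6*a)
t(K, Y) = (7 + K)/(2 + 6*K) (t(K, Y) = (K + 7)/(8 + (-6 + 6*K)) = (7 + K)/(2 + 6*K))
t(T(-2, 6), w(V))² = ((7 + 0)/(2*(1 + 3*0)))² = ((½)*7/(1 + 0))² = ((½)*7/1)² = ((½)*1*7)² = (7/2)² = 49/4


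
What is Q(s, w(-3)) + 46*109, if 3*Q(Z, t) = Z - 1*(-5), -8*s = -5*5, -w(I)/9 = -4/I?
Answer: 120401/24 ≈ 5016.7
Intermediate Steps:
w(I) = 36/I (w(I) = -(-36)/I = 36/I)
s = 25/8 (s = -(-5)*5/8 = -⅛*(-25) = 25/8 ≈ 3.1250)
Q(Z, t) = 5/3 + Z/3 (Q(Z, t) = (Z - 1*(-5))/3 = (Z + 5)/3 = (5 + Z)/3 = 5/3 + Z/3)
Q(s, w(-3)) + 46*109 = (5/3 + (⅓)*(25/8)) + 46*109 = (5/3 + 25/24) + 5014 = 65/24 + 5014 = 120401/24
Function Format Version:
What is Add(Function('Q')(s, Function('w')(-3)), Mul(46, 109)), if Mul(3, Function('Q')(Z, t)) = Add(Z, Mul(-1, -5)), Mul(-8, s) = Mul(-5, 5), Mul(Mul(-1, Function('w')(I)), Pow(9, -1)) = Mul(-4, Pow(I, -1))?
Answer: Rational(120401, 24) ≈ 5016.7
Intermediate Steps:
Function('w')(I) = Mul(36, Pow(I, -1)) (Function('w')(I) = Mul(-9, Mul(-4, Pow(I, -1))) = Mul(36, Pow(I, -1)))
s = Rational(25, 8) (s = Mul(Rational(-1, 8), Mul(-5, 5)) = Mul(Rational(-1, 8), -25) = Rational(25, 8) ≈ 3.1250)
Function('Q')(Z, t) = Add(Rational(5, 3), Mul(Rational(1, 3), Z)) (Function('Q')(Z, t) = Mul(Rational(1, 3), Add(Z, Mul(-1, -5))) = Mul(Rational(1, 3), Add(Z, 5)) = Mul(Rational(1, 3), Add(5, Z)) = Add(Rational(5, 3), Mul(Rational(1, 3), Z)))
Add(Function('Q')(s, Function('w')(-3)), Mul(46, 109)) = Add(Add(Rational(5, 3), Mul(Rational(1, 3), Rational(25, 8))), Mul(46, 109)) = Add(Add(Rational(5, 3), Rational(25, 24)), 5014) = Add(Rational(65, 24), 5014) = Rational(120401, 24)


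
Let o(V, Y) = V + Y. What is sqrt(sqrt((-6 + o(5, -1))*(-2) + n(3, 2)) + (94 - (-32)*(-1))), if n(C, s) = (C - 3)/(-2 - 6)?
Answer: 8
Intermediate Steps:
n(C, s) = 3/8 - C/8 (n(C, s) = (-3 + C)/(-8) = (-3 + C)*(-1/8) = 3/8 - C/8)
sqrt(sqrt((-6 + o(5, -1))*(-2) + n(3, 2)) + (94 - (-32)*(-1))) = sqrt(sqrt((-6 + (5 - 1))*(-2) + (3/8 - 1/8*3)) + (94 - (-32)*(-1))) = sqrt(sqrt((-6 + 4)*(-2) + (3/8 - 3/8)) + (94 - 1*32)) = sqrt(sqrt(-2*(-2) + 0) + (94 - 32)) = sqrt(sqrt(4 + 0) + 62) = sqrt(sqrt(4) + 62) = sqrt(2 + 62) = sqrt(64) = 8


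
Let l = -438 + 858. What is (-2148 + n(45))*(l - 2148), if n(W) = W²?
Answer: 212544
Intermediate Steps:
l = 420
(-2148 + n(45))*(l - 2148) = (-2148 + 45²)*(420 - 2148) = (-2148 + 2025)*(-1728) = -123*(-1728) = 212544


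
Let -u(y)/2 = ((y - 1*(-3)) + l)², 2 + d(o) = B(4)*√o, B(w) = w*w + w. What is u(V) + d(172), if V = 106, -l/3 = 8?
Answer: -14452 + 40*√43 ≈ -14190.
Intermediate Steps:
l = -24 (l = -3*8 = -24)
B(w) = w + w² (B(w) = w² + w = w + w²)
d(o) = -2 + 20*√o (d(o) = -2 + (4*(1 + 4))*√o = -2 + (4*5)*√o = -2 + 20*√o)
u(y) = -2*(-21 + y)² (u(y) = -2*((y - 1*(-3)) - 24)² = -2*((y + 3) - 24)² = -2*((3 + y) - 24)² = -2*(-21 + y)²)
u(V) + d(172) = -2*(-21 + 106)² + (-2 + 20*√172) = -2*85² + (-2 + 20*(2*√43)) = -2*7225 + (-2 + 40*√43) = -14450 + (-2 + 40*√43) = -14452 + 40*√43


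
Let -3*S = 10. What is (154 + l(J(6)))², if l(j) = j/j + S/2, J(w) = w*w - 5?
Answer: 211600/9 ≈ 23511.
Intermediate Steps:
J(w) = -5 + w² (J(w) = w² - 5 = -5 + w²)
S = -10/3 (S = -⅓*10 = -10/3 ≈ -3.3333)
l(j) = -⅔ (l(j) = j/j - 10/3/2 = 1 - 10/3*½ = 1 - 5/3 = -⅔)
(154 + l(J(6)))² = (154 - ⅔)² = (460/3)² = 211600/9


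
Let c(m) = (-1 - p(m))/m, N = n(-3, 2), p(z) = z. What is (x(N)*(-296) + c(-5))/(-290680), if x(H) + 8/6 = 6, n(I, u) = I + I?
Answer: 5183/1090050 ≈ 0.0047548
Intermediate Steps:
n(I, u) = 2*I
N = -6 (N = 2*(-3) = -6)
x(H) = 14/3 (x(H) = -4/3 + 6 = 14/3)
c(m) = (-1 - m)/m
(x(N)*(-296) + c(-5))/(-290680) = ((14/3)*(-296) + (-1 - 1*(-5))/(-5))/(-290680) = (-4144/3 - (-1 + 5)/5)*(-1/290680) = (-4144/3 - ⅕*4)*(-1/290680) = (-4144/3 - ⅘)*(-1/290680) = -20732/15*(-1/290680) = 5183/1090050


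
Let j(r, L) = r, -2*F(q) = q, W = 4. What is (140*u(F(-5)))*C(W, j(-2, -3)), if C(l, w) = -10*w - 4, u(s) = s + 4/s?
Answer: 9184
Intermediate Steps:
F(q) = -q/2
C(l, w) = -4 - 10*w
(140*u(F(-5)))*C(W, j(-2, -3)) = (140*(-½*(-5) + 4/((-½*(-5)))))*(-4 - 10*(-2)) = (140*(5/2 + 4/(5/2)))*(-4 + 20) = (140*(5/2 + 4*(⅖)))*16 = (140*(5/2 + 8/5))*16 = (140*(41/10))*16 = 574*16 = 9184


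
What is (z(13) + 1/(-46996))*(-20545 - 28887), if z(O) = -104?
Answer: 60400775430/11749 ≈ 5.1409e+6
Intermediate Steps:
(z(13) + 1/(-46996))*(-20545 - 28887) = (-104 + 1/(-46996))*(-20545 - 28887) = (-104 - 1/46996)*(-49432) = -4887585/46996*(-49432) = 60400775430/11749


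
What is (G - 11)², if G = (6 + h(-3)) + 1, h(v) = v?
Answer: 49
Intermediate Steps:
G = 4 (G = (6 - 3) + 1 = 3 + 1 = 4)
(G - 11)² = (4 - 11)² = (-7)² = 49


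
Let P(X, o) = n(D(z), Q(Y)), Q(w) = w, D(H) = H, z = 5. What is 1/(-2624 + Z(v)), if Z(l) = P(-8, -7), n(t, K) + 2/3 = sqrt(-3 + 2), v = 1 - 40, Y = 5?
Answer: -23622/61999885 - 9*I/61999885 ≈ -0.000381 - 1.4516e-7*I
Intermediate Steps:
v = -39
n(t, K) = -2/3 + I (n(t, K) = -2/3 + sqrt(-3 + 2) = -2/3 + sqrt(-1) = -2/3 + I)
P(X, o) = -2/3 + I
Z(l) = -2/3 + I
1/(-2624 + Z(v)) = 1/(-2624 + (-2/3 + I)) = 1/(-7874/3 + I) = 9*(-7874/3 - I)/61999885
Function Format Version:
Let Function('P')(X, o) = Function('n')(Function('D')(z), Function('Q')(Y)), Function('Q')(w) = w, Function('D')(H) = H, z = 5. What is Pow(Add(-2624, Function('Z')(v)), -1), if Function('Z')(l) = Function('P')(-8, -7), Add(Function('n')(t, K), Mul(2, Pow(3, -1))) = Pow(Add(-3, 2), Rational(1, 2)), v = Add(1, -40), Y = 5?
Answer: Add(Rational(-23622, 61999885), Mul(Rational(-9, 61999885), I)) ≈ Add(-0.00038100, Mul(-1.4516e-7, I))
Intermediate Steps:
v = -39
Function('n')(t, K) = Add(Rational(-2, 3), I) (Function('n')(t, K) = Add(Rational(-2, 3), Pow(Add(-3, 2), Rational(1, 2))) = Add(Rational(-2, 3), Pow(-1, Rational(1, 2))) = Add(Rational(-2, 3), I))
Function('P')(X, o) = Add(Rational(-2, 3), I)
Function('Z')(l) = Add(Rational(-2, 3), I)
Pow(Add(-2624, Function('Z')(v)), -1) = Pow(Add(-2624, Add(Rational(-2, 3), I)), -1) = Pow(Add(Rational(-7874, 3), I), -1) = Mul(Rational(9, 61999885), Add(Rational(-7874, 3), Mul(-1, I)))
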